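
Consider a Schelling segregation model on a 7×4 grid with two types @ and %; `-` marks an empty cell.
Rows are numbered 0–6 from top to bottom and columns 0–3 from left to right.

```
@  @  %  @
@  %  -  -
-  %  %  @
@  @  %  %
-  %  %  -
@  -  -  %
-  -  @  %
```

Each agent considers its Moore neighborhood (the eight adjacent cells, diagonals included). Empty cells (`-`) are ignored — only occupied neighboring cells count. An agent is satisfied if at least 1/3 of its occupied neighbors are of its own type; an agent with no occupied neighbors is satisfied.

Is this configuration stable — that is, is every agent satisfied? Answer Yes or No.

(0,0)@ 2/3 satisfied
(0,1)@ 2/4 satisfied
(0,2)% 1/3 satisfied
(0,3)@ 0/1 not
(1,0)@ 2/4 satisfied
(1,1)% 3/6 satisfied
(2,1)% 3/6 satisfied
(2,2)% 4/6 satisfied
(2,3)@ 0/3 not
(3,0)@ 1/3 satisfied
(3,1)@ 1/6 not
(3,2)% 5/7 satisfied
(3,3)% 3/4 satisfied
(4,1)% 2/5 satisfied
(4,2)% 4/5 satisfied
(5,0)@ 0/1 not
(5,3)% 2/3 satisfied
(6,2)@ 0/2 not
(6,3)% 1/2 satisfied
For instance (0,3) has only 0/1 same-type neighbors, below 1/3.

No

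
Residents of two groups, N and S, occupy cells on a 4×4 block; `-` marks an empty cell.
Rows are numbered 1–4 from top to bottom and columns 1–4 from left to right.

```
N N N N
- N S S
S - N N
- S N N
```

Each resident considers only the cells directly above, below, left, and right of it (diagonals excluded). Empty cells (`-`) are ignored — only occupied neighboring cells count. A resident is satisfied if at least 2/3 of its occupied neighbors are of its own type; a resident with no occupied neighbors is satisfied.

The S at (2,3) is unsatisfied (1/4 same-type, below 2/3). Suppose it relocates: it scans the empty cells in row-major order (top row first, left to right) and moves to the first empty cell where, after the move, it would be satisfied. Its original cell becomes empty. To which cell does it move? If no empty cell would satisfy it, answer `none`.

(4,1)

Vacating (2,3). Empty cells in order:
  (2,1): 1/3 same-type → still unsatisfied.
  (3,2): 2/4 same-type → still unsatisfied.
  (4,1): 2/2 same-type → satisfied — stop here.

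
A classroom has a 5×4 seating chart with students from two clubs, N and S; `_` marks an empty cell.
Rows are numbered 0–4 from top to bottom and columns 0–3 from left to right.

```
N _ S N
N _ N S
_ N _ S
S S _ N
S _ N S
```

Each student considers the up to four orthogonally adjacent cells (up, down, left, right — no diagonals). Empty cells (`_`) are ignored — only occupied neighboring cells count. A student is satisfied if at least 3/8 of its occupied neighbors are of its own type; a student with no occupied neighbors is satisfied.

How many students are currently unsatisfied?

(0,0)N 1/1 satisfied
(0,2)S 0/2 not
(0,3)N 0/2 not
(1,0)N 1/1 satisfied
(1,2)N 0/2 not
(1,3)S 1/3 not
(2,1)N 0/1 not
(2,3)S 1/2 satisfied
(3,0)S 2/2 satisfied
(3,1)S 1/2 satisfied
(3,3)N 0/2 not
(4,0)S 1/1 satisfied
(4,2)N 0/1 not
(4,3)S 0/2 not
Unsatisfied: (0,2), (0,3), (1,2), (1,3), (2,1), (3,3), (4,2), (4,3) — 8 in total.

8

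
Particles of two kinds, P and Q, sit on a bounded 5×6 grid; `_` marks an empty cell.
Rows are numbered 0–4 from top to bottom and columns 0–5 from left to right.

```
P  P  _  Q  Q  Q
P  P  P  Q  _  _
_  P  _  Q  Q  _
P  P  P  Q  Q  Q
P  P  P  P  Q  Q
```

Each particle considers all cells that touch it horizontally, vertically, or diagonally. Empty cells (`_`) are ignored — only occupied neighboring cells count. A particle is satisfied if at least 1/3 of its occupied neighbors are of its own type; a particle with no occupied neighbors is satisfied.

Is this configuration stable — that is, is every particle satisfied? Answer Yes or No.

Yes

Row 0: (0,0)P 3/3 ✓ · (0,1)P 4/4 ✓ · (0,3)Q 2/3 ✓ · (0,4)Q 3/3 ✓ · (0,5)Q 1/1 ✓
Row 1: (1,0)P 4/4 ✓ · (1,1)P 5/5 ✓ · (1,2)P 3/6 ✓ · (1,3)Q 4/5 ✓
Row 2: (2,1)P 6/6 ✓ · (2,3)Q 4/6 ✓ · (2,4)Q 5/5 ✓
Row 3: (3,0)P 4/4 ✓ · (3,1)P 6/6 ✓ · (3,2)P 5/7 ✓ · (3,3)Q 4/7 ✓ · (3,4)Q 6/7 ✓ · (3,5)Q 4/4 ✓
Row 4: (4,0)P 3/3 ✓ · (4,1)P 5/5 ✓ · (4,2)P 4/5 ✓ · (4,3)P 2/5 ✓ · (4,4)Q 4/5 ✓ · (4,5)Q 3/3 ✓
All meet the threshold, so the configuration is stable.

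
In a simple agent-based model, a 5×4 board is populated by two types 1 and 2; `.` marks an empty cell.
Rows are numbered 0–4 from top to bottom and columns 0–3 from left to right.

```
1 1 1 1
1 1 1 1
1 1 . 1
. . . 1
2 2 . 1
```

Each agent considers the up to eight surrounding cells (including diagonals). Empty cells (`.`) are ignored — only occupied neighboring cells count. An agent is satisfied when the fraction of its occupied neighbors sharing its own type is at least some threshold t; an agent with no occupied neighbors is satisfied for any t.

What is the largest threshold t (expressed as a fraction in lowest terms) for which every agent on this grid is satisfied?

(0,0)1 3/3
(0,1)1 5/5
(0,2)1 5/5
(0,3)1 3/3
(1,0)1 5/5
(1,1)1 7/7
(1,2)1 7/7
(1,3)1 4/4
(2,0)1 3/3
(2,1)1 4/4
(2,3)1 3/3
(3,3)1 2/2
(4,0)2 1/1
(4,1)2 1/1
(4,3)1 1/1
The smallest same-type fraction is 3/3 at (0,0), which reduces to 1/1. Any threshold above that leaves this agent unsatisfied.

1/1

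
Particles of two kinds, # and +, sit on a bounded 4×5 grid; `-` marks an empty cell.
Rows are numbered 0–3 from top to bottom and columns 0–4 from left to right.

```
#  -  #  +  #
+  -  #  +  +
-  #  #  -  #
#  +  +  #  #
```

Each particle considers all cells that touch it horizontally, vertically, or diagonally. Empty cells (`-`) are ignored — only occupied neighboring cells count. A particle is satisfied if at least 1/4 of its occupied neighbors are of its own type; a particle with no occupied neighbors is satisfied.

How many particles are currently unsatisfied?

3

(0,0)# 0/1 ✗
(0,2)# 1/3 ✓
(0,3)+ 2/5 ✓
(0,4)# 0/3 ✗
(1,0)+ 0/2 ✗
(1,2)# 3/5 ✓
(1,3)+ 2/7 ✓
(1,4)+ 2/4 ✓
(2,1)# 3/6 ✓
(2,2)# 3/6 ✓
(2,4)# 2/4 ✓
(3,0)# 1/2 ✓
(3,1)+ 1/4 ✓
(3,2)+ 1/4 ✓
(3,3)# 3/4 ✓
(3,4)# 2/2 ✓
Unsatisfied: (0,0), (0,4), (1,0) — 3 in total.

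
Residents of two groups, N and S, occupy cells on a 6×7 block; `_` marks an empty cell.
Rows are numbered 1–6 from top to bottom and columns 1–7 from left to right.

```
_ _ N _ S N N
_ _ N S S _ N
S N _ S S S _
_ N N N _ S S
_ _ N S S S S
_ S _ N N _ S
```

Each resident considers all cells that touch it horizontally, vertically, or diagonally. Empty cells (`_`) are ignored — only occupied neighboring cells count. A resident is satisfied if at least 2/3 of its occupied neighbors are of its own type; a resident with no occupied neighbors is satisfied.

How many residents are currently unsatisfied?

(1,3)N 1/2 unhappy
(1,5)S 2/3 ok
(1,6)N 2/4 unhappy
(1,7)N 2/2 ok
(2,3)N 2/4 unhappy
(2,4)S 4/6 ok
(2,5)S 5/6 ok
(2,7)N 2/3 ok
(3,1)S 0/2 unhappy
(3,2)N 3/4 ok
(3,4)S 3/6 unhappy
(3,5)S 5/6 ok
(3,6)S 4/5 ok
(4,2)N 3/4 ok
(4,3)N 4/6 ok
(4,4)N 2/6 unhappy
(4,6)S 6/6 ok
(4,7)S 4/4 ok
(5,3)N 4/6 ok
(5,4)S 1/6 unhappy
(5,5)S 3/6 unhappy
(5,6)S 5/6 ok
(5,7)S 4/4 ok
(6,2)S 0/1 unhappy
(6,4)N 2/4 unhappy
(6,5)N 1/4 unhappy
(6,7)S 2/2 ok
Unsatisfied: (1,3), (1,6), (2,3), (3,1), (3,4), (4,4), (5,4), (5,5), (6,2), (6,4), (6,5) — 11 in total.

11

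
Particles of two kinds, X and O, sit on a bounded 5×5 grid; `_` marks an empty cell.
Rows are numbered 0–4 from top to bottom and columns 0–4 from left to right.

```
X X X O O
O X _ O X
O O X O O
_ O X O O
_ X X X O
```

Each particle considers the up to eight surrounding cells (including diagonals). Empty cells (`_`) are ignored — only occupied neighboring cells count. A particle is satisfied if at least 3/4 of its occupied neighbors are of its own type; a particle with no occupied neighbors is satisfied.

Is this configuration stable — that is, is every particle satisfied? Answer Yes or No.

No

(0,0)X 2/3 not
(0,1)X 3/4 satisfied
(0,2)X 2/4 not
(0,3)O 2/4 not
(0,4)O 2/3 not
(1,0)O 2/5 not
(1,1)X 4/7 not
(1,3)O 4/7 not
(1,4)X 0/5 not
(2,0)O 3/4 satisfied
(2,1)O 3/6 not
(2,2)X 2/7 not
(2,3)O 4/7 not
(2,4)O 4/5 satisfied
(3,1)O 2/6 not
(3,2)X 4/8 not
(3,3)O 4/8 not
(3,4)O 4/5 satisfied
(4,1)X 2/3 not
(4,2)X 3/5 not
(4,3)X 2/5 not
(4,4)O 2/3 not
For instance (0,0) has only 2/3 same-type neighbors, below 3/4.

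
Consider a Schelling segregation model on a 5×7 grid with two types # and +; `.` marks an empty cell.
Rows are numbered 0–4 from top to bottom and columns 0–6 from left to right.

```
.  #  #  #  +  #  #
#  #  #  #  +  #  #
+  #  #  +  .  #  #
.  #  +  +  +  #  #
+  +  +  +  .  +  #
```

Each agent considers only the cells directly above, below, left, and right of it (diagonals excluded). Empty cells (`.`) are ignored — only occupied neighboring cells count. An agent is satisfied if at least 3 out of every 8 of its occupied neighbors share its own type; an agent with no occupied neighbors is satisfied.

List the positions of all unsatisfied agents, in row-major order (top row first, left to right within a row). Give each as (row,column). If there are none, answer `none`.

(0,1)# 2/2 ✓
(0,2)# 3/3 ✓
(0,3)# 2/3 ✓
(0,4)+ 1/3 ✗
(0,5)# 2/3 ✓
(0,6)# 2/2 ✓
(1,0)# 1/2 ✓
(1,1)# 4/4 ✓
(1,2)# 4/4 ✓
(1,3)# 2/4 ✓
(1,4)+ 1/3 ✗
(1,5)# 3/4 ✓
(1,6)# 3/3 ✓
(2,0)+ 0/2 ✗
(2,1)# 3/4 ✓
(2,2)# 2/4 ✓
(2,3)+ 1/3 ✗
(2,5)# 3/3 ✓
(2,6)# 3/3 ✓
(3,1)# 1/3 ✗
(3,2)+ 2/4 ✓
(3,3)+ 4/4 ✓
(3,4)+ 1/2 ✓
(3,5)# 2/4 ✓
(3,6)# 3/3 ✓
(4,0)+ 1/1 ✓
(4,1)+ 2/3 ✓
(4,2)+ 3/3 ✓
(4,3)+ 2/2 ✓
(4,5)+ 0/2 ✗
(4,6)# 1/2 ✓

(0,4), (1,4), (2,0), (2,3), (3,1), (4,5)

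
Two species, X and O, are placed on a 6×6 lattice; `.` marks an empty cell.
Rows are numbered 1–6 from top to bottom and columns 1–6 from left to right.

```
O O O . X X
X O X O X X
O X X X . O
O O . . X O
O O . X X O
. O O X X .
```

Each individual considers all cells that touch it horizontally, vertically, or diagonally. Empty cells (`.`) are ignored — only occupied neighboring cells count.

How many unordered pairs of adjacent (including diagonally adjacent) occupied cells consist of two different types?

Scan each occupied cell's neighbors to the right and below (and the two forward diagonals) so each pair is counted once.
Row 1: O(1,1)–O(1,2)= O(1,1)–X(2,1)≠ O(1,1)–O(2,2)= O(1,2)–O(1,3)= O(1,2)–O(2,2)= O(1,2)–X(2,3)≠ O(1,2)–X(2,1)≠ O(1,3)–X(2,3)≠ O(1,3)–O(2,4)= O(1,3)–O(2,2)= X(1,5)–X(1,6)= X(1,5)–X(2,5)= X(1,5)–X(2,6)= X(1,5)–O(2,4)≠ X(1,6)–X(2,6)= X(1,6)–X(2,5)=  → 5/16 unlike.
Row 2: X(2,1)–O(2,2)≠ X(2,1)–O(3,1)≠ X(2,1)–X(3,2)= O(2,2)–X(2,3)≠ O(2,2)–X(3,2)≠ O(2,2)–X(3,3)≠ O(2,2)–O(3,1)= X(2,3)–O(2,4)≠ X(2,3)–X(3,3)= X(2,3)–X(3,4)= X(2,3)–X(3,2)= O(2,4)–X(2,5)≠ O(2,4)–X(3,4)≠ O(2,4)–X(3,3)≠ X(2,5)–X(2,6)= X(2,5)–O(3,6)≠ X(2,5)–X(3,4)= X(2,6)–O(3,6)≠  → 11/18 unlike.
Row 3: O(3,1)–X(3,2)≠ O(3,1)–O(4,1)= O(3,1)–O(4,2)= X(3,2)–X(3,3)= X(3,2)–O(4,2)≠ X(3,2)–O(4,1)≠ X(3,3)–X(3,4)= X(3,3)–O(4,2)≠ X(3,4)–X(4,5)= O(3,6)–O(4,6)= O(3,6)–X(4,5)≠  → 5/11 unlike.
Row 4: O(4,1)–O(4,2)= O(4,1)–O(5,1)= O(4,1)–O(5,2)= O(4,2)–O(5,2)= O(4,2)–O(5,1)= X(4,5)–O(4,6)≠ X(4,5)–X(5,5)= X(4,5)–O(5,6)≠ X(4,5)–X(5,4)= O(4,6)–O(5,6)= O(4,6)–X(5,5)≠  → 3/11 unlike.
Row 5: O(5,1)–O(5,2)= O(5,1)–O(6,2)= O(5,2)–O(6,2)= O(5,2)–O(6,3)= X(5,4)–X(5,5)= X(5,4)–X(6,4)= X(5,4)–X(6,5)= X(5,4)–O(6,3)≠ X(5,5)–O(5,6)≠ X(5,5)–X(6,5)= X(5,5)–X(6,4)= O(5,6)–X(6,5)≠  → 3/12 unlike.
Row 6: O(6,2)–O(6,3)= O(6,3)–X(6,4)≠ X(6,4)–X(6,5)=  → 1/3 unlike.
Total adjacent occupied pairs: 71; unlike-type pairs: 28.

28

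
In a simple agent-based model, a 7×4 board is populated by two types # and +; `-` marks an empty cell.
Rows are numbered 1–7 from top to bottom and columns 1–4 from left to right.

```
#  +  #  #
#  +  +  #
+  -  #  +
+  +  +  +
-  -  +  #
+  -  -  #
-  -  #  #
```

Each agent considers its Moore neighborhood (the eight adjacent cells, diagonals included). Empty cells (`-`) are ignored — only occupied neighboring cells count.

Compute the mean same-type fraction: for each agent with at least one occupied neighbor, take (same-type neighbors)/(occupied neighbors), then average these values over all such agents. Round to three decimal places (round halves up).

0.583

Row 1: (1,1)# 1/3 · (1,2)+ 2/5 · (1,3)# 2/5 · (1,4)# 2/3
Row 2: (2,1)# 1/4 · (2,2)+ 3/7 · (2,3)+ 3/7 · (2,4)# 3/5
Row 3: (3,1)+ 3/4 · (3,3)# 1/7 · (3,4)+ 3/5
Row 4: (4,1)+ 2/2 · (4,2)+ 4/5 · (4,3)+ 4/6 · (4,4)+ 3/5
Row 5: (5,3)+ 3/5 · (5,4)# 1/4
Row 6: (6,1)+ — no occupied neighbors · (6,4)# 3/4
Row 7: (7,3)# 2/2 · (7,4)# 2/2
Sum over 20 agents: 1/3 + 2/5 + 2/5 + 2/3 + 1/4 + 3/7 + 3/7 + 3/5 + 3/4 + 1/7 + 3/5 + 2/2 + 4/5 + 4/6 + 3/5 + 3/5 + 1/4 + 3/4 + 2/2 + 2/2 = 35/3; mean = 35/3 ÷ 20 = 7/12 = 0.583333… → 0.583.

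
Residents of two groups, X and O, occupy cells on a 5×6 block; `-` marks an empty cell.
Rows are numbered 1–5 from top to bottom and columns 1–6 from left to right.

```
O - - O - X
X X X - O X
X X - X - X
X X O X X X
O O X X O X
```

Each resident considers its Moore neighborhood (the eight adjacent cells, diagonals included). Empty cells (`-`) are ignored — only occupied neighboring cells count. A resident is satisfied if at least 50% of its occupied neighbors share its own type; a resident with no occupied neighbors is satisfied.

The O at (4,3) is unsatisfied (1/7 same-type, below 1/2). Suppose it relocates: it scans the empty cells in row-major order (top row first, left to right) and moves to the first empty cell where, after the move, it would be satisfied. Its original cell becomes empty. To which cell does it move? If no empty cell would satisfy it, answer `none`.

Vacating (4,3). Empty cells in order:
  (1,2): 1/4 same-type → still unsatisfied.
  (1,3): 1/3 same-type → still unsatisfied.
  (1,5): 2/4 same-type → satisfied — stop here.

(1,5)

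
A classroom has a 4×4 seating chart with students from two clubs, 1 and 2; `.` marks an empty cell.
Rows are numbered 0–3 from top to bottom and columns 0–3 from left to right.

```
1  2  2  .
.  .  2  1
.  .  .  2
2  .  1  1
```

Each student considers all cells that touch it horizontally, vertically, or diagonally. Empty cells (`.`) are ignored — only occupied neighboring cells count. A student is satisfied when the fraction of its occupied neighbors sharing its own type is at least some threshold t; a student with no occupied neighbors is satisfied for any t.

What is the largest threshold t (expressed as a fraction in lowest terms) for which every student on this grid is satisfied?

0/1

Row 0: (0,0)1 0/1 · (0,1)2 2/3 · (0,2)2 2/3
Row 1: (1,2)2 3/4 · (1,3)1 0/3
Row 2: (2,3)2 1/4
Row 3: (3,0)2 — no occupied neighbors · (3,2)1 1/2 · (3,3)1 1/2
The smallest same-type fraction is 0/1 at (0,0), which reduces to 0/1. Any threshold above that leaves this student unsatisfied.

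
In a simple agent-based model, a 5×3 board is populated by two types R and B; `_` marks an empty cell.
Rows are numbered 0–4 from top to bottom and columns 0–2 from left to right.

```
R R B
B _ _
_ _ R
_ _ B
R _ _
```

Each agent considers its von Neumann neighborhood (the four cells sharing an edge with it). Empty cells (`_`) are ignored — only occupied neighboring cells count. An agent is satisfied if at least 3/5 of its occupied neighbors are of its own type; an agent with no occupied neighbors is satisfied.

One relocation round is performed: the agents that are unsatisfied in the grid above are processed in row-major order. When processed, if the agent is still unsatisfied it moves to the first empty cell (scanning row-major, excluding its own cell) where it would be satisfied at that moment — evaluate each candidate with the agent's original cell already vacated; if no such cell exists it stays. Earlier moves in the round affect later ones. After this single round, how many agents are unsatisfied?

Initially unsatisfied (in order): (0,0), (0,1), (0,2), (1,0), (2,2), (3,2).
  (0,0) → (2,1).
  (0,1) → (3,0).
  (0,2): now satisfied by earlier moves; stays.
  (1,0): now satisfied by earlier moves; stays.
  (2,2) → (2,0).
  (3,2): now satisfied by earlier moves; stays.
Resulting grid:
_ _ B
B _ _
R R _
R _ B
R _ _
Unsatisfied now: (1,0).

1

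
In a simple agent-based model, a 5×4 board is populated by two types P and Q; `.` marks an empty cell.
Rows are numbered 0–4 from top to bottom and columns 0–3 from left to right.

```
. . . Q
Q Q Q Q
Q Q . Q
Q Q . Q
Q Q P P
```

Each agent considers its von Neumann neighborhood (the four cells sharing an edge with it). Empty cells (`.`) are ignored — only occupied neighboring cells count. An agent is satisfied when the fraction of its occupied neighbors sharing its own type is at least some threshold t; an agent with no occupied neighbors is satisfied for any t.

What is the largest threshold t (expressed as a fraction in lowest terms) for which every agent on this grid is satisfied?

1/2

Row 0: (0,3)Q 1/1
Row 1: (1,0)Q 2/2 · (1,1)Q 3/3 · (1,2)Q 2/2 · (1,3)Q 3/3
Row 2: (2,0)Q 3/3 · (2,1)Q 3/3 · (2,3)Q 2/2
Row 3: (3,0)Q 3/3 · (3,1)Q 3/3 · (3,3)Q 1/2
Row 4: (4,0)Q 2/2 · (4,1)Q 2/3 · (4,2)P 1/2 · (4,3)P 1/2
The smallest same-type fraction is 1/2 at (3,3), which reduces to 1/2. Any threshold above that leaves this agent unsatisfied.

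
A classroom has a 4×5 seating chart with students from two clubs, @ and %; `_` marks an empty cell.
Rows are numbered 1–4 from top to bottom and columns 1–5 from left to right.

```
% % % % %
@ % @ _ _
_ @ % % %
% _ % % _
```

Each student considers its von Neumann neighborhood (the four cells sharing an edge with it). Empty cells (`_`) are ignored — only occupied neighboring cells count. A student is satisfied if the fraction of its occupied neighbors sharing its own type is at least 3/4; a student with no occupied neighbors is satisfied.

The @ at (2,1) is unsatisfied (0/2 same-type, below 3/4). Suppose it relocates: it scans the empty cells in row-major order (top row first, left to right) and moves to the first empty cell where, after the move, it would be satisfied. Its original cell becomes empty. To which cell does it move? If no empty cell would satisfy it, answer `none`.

Vacating (2,1). Empty cells in order:
  (2,4): 1/3 same-type → still unsatisfied.
  (2,5): 0/2 same-type → still unsatisfied.
  (3,1): 1/2 same-type → still unsatisfied.
  (4,2): 1/3 same-type → still unsatisfied.
  (4,5): 0/2 same-type → still unsatisfied.

none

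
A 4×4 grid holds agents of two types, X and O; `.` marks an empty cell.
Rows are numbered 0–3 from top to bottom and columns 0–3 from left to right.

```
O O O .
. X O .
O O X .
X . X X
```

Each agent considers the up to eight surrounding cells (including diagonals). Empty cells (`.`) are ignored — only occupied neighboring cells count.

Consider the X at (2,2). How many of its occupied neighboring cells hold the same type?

3

Occupied neighbors of (2,2): (1,1)=X, (1,2)=O, (2,1)=O, (3,2)=X, (3,3)=X.
Same type (X): 3 of 5.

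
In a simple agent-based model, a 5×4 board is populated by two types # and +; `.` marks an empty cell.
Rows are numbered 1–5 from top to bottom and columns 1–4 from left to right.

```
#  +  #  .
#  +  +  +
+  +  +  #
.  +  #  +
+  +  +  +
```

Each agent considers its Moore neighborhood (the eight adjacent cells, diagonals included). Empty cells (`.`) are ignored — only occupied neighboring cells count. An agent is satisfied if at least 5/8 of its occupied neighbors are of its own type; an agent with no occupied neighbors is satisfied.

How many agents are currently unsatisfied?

8

Row 1: (1,1)# 1/3 ✗ · (1,2)+ 2/5 ✗ · (1,3)# 0/4 ✗
Row 2: (2,1)# 1/5 ✗ · (2,2)+ 5/8 ✓ · (2,3)+ 5/7 ✓ · (2,4)+ 2/4 ✗
Row 3: (3,1)+ 3/4 ✓ · (3,2)+ 5/7 ✓ · (3,3)+ 6/8 ✓ · (3,4)# 1/5 ✗
Row 4: (4,2)+ 6/7 ✓ · (4,3)# 1/8 ✗ · (4,4)+ 3/5 ✗
Row 5: (5,1)+ 2/2 ✓ · (5,2)+ 3/4 ✓ · (5,3)+ 4/5 ✓ · (5,4)+ 2/3 ✓
Unsatisfied: (1,1), (1,2), (1,3), (2,1), (2,4), (3,4), (4,3), (4,4) — 8 in total.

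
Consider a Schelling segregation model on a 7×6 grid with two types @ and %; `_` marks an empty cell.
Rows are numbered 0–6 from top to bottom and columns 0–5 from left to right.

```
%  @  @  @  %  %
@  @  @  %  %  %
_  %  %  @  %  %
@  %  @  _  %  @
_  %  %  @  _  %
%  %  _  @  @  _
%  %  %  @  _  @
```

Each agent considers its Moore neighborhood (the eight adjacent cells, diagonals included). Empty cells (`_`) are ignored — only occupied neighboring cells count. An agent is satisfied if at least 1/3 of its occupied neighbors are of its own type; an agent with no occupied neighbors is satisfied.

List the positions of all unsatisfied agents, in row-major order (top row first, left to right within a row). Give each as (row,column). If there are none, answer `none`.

(0,0), (2,1), (2,3), (3,0), (3,2), (3,5)

(0,0)% 0/3 not
(0,1)@ 4/5 satisfied
(0,2)@ 4/5 satisfied
(0,3)@ 2/5 satisfied
(0,4)% 4/5 satisfied
(0,5)% 3/3 satisfied
(1,0)@ 2/4 satisfied
(1,1)@ 4/7 satisfied
(1,2)@ 5/8 satisfied
(1,3)% 4/8 satisfied
(1,4)% 6/8 satisfied
(1,5)% 5/5 satisfied
(2,1)% 2/7 not
(2,2)% 3/7 satisfied
(2,3)@ 2/7 not
(2,4)% 5/7 satisfied
(2,5)% 4/5 satisfied
(3,0)@ 0/3 not
(3,1)% 4/6 satisfied
(3,2)@ 2/7 not
(3,4)% 3/6 satisfied
(3,5)@ 0/4 not
(4,1)% 4/6 satisfied
(4,2)% 3/6 satisfied
(4,3)@ 3/5 satisfied
(4,5)% 1/3 satisfied
(5,0)% 4/4 satisfied
(5,1)% 6/6 satisfied
(5,3)@ 3/5 satisfied
(5,4)@ 4/5 satisfied
(6,0)% 3/3 satisfied
(6,1)% 4/4 satisfied
(6,2)% 2/4 satisfied
(6,3)@ 2/3 satisfied
(6,5)@ 1/1 satisfied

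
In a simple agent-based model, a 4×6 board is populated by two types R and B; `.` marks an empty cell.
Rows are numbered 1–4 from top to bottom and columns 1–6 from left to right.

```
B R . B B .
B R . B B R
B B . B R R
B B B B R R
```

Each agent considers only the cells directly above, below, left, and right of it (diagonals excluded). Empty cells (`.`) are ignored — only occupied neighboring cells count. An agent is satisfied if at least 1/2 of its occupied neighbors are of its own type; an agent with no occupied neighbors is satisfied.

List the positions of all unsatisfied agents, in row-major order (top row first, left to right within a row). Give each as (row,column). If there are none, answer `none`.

(2,2)

(1,1)B 1/2 satisfied
(1,2)R 1/2 satisfied
(1,4)B 2/2 satisfied
(1,5)B 2/2 satisfied
(2,1)B 2/3 satisfied
(2,2)R 1/3 not
(2,4)B 3/3 satisfied
(2,5)B 2/4 satisfied
(2,6)R 1/2 satisfied
(3,1)B 3/3 satisfied
(3,2)B 2/3 satisfied
(3,4)B 2/3 satisfied
(3,5)R 2/4 satisfied
(3,6)R 3/3 satisfied
(4,1)B 2/2 satisfied
(4,2)B 3/3 satisfied
(4,3)B 2/2 satisfied
(4,4)B 2/3 satisfied
(4,5)R 2/3 satisfied
(4,6)R 2/2 satisfied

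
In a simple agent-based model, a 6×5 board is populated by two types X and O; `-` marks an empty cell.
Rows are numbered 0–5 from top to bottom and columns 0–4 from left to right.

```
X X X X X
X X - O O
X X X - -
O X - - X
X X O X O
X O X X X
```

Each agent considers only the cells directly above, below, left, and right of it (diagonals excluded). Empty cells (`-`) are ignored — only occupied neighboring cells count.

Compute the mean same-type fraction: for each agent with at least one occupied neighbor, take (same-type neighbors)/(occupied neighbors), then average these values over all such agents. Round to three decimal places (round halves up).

Row 0: (0,0)X 2/2 · (0,1)X 3/3 · (0,2)X 2/2 · (0,3)X 2/3 · (0,4)X 1/2
Row 1: (1,0)X 3/3 · (1,1)X 3/3 · (1,3)O 1/2 · (1,4)O 1/2
Row 2: (2,0)X 2/3 · (2,1)X 4/4 · (2,2)X 1/1
Row 3: (3,0)O 0/3 · (3,1)X 2/3 · (3,4)X 0/1
Row 4: (4,0)X 2/3 · (4,1)X 2/4 · (4,2)O 0/3 · (4,3)X 1/3 · (4,4)O 0/3
Row 5: (5,0)X 1/2 · (5,1)O 0/3 · (5,2)X 1/3 · (5,3)X 3/3 · (5,4)X 1/2
Sum over 25 agents: 2/2 + 3/3 + 2/2 + 2/3 + 1/2 + 3/3 + 3/3 + 1/2 + 1/2 + 2/3 + 4/4 + 1/1 + 0/3 + 2/3 + 0/1 + 2/3 + 2/4 + 0/3 + 1/3 + 0/3 + 1/2 + 0/3 + 1/3 + 3/3 + 1/2 = 43/3; mean = 43/3 ÷ 25 = 43/75 = 0.573333… → 0.573.

0.573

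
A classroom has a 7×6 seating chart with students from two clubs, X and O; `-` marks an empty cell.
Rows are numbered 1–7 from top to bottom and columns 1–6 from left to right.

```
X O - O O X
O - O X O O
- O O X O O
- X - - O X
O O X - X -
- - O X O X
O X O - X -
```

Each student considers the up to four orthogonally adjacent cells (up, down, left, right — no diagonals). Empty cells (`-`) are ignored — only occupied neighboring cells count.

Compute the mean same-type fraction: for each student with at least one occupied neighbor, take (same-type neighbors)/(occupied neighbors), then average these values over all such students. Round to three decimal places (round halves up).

Row 1: (1,1)X 0/2 · (1,2)O 0/1 · (1,4)O 1/2 · (1,5)O 2/3 · (1,6)X 0/2
Row 2: (2,1)O 0/1 · (2,3)O 1/2 · (2,4)X 1/4 · (2,5)O 3/4 · (2,6)O 2/3
Row 3: (3,2)O 1/2 · (3,3)O 2/3 · (3,4)X 1/3 · (3,5)O 3/4 · (3,6)O 2/3
Row 4: (4,2)X 0/2 · (4,5)O 1/3 · (4,6)X 0/2
Row 5: (5,1)O 1/1 · (5,2)O 1/3 · (5,3)X 0/2 · (5,5)X 0/2
Row 6: (6,3)O 1/3 · (6,4)X 0/2 · (6,5)O 0/4 · (6,6)X 0/1
Row 7: (7,1)O 0/1 · (7,2)X 0/2 · (7,3)O 1/2 · (7,5)X 0/1
Sum over 30 students: 0/2 + 0/1 + 1/2 + 2/3 + 0/2 + 0/1 + 1/2 + 1/4 + 3/4 + 2/3 + 1/2 + 2/3 + 1/3 + 3/4 + 2/3 + 0/2 + 1/3 + 0/2 + 1/1 + 1/3 + 0/2 + 0/2 + 1/3 + 0/2 + 0/4 + 0/1 + 0/1 + 0/2 + 1/2 + 0/1 = 35/4; mean = 35/4 ÷ 30 = 7/24 = 0.291666… → 0.292.

0.292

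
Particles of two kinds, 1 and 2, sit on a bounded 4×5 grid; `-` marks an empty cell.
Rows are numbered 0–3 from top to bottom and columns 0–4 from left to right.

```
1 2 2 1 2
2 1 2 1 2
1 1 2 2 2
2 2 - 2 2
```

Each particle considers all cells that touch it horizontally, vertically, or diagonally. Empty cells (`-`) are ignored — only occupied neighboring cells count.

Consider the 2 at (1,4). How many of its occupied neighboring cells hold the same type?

Occupied neighbors of (1,4): (0,3)=1, (0,4)=2, (1,3)=1, (2,3)=2, (2,4)=2.
Same type (2): 3 of 5.

3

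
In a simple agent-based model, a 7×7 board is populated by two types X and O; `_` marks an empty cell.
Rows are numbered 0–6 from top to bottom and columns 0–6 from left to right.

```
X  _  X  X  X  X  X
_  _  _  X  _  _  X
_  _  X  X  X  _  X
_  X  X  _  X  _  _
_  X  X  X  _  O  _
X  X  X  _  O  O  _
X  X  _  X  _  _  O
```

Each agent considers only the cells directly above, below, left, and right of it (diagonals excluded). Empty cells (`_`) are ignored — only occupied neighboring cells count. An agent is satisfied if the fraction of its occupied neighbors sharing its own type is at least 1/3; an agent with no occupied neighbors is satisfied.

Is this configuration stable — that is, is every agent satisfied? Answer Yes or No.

(0,0)X 0/0 satisfied
(0,2)X 1/1 satisfied
(0,3)X 3/3 satisfied
(0,4)X 2/2 satisfied
(0,5)X 2/2 satisfied
(0,6)X 2/2 satisfied
(1,3)X 2/2 satisfied
(1,6)X 2/2 satisfied
(2,2)X 2/2 satisfied
(2,3)X 3/3 satisfied
(2,4)X 2/2 satisfied
(2,6)X 1/1 satisfied
(3,1)X 2/2 satisfied
(3,2)X 3/3 satisfied
(3,4)X 1/1 satisfied
(4,1)X 3/3 satisfied
(4,2)X 4/4 satisfied
(4,3)X 1/1 satisfied
(4,5)O 1/1 satisfied
(5,0)X 2/2 satisfied
(5,1)X 4/4 satisfied
(5,2)X 2/2 satisfied
(5,4)O 1/1 satisfied
(5,5)O 2/2 satisfied
(6,0)X 2/2 satisfied
(6,1)X 2/2 satisfied
(6,3)X 0/0 satisfied
(6,6)O 0/0 satisfied
All meet the threshold, so the configuration is stable.

Yes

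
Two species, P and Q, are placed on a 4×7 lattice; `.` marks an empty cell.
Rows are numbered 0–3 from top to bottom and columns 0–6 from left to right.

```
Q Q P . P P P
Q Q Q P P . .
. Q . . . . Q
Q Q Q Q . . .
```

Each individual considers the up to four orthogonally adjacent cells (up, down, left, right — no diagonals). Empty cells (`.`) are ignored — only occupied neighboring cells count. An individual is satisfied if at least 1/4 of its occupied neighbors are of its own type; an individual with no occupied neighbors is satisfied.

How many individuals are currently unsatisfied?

(0,0)Q 2/2 satisfied
(0,1)Q 2/3 satisfied
(0,2)P 0/2 not
(0,4)P 2/2 satisfied
(0,5)P 2/2 satisfied
(0,6)P 1/1 satisfied
(1,0)Q 2/2 satisfied
(1,1)Q 4/4 satisfied
(1,2)Q 1/3 satisfied
(1,3)P 1/2 satisfied
(1,4)P 2/2 satisfied
(2,1)Q 2/2 satisfied
(2,6)Q 0/0 satisfied
(3,0)Q 1/1 satisfied
(3,1)Q 3/3 satisfied
(3,2)Q 2/2 satisfied
(3,3)Q 1/1 satisfied
Unsatisfied: (0,2) — 1 in total.

1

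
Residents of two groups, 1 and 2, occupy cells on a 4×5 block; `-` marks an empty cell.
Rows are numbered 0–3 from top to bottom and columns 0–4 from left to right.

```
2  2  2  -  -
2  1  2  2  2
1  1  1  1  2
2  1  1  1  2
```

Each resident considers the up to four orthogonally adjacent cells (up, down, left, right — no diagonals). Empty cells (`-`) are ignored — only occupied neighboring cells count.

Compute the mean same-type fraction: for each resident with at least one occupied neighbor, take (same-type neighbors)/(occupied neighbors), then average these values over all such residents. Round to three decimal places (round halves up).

0.639

Row 0: (0,0)2 2/2 · (0,1)2 2/3 · (0,2)2 2/2
Row 1: (1,0)2 1/3 · (1,1)1 1/4 · (1,2)2 2/4 · (1,3)2 2/3 · (1,4)2 2/2
Row 2: (2,0)1 1/3 · (2,1)1 4/4 · (2,2)1 3/4 · (2,3)1 2/4 · (2,4)2 2/3
Row 3: (3,0)2 0/2 · (3,1)1 2/3 · (3,2)1 3/3 · (3,3)1 2/3 · (3,4)2 1/2
Sum over 18 residents: 2/2 + 2/3 + 2/2 + 1/3 + 1/4 + 2/4 + 2/3 + 2/2 + 1/3 + 4/4 + 3/4 + 2/4 + 2/3 + 0/2 + 2/3 + 3/3 + 2/3 + 1/2 = 23/2; mean = 23/2 ÷ 18 = 23/36 = 0.638888… → 0.639.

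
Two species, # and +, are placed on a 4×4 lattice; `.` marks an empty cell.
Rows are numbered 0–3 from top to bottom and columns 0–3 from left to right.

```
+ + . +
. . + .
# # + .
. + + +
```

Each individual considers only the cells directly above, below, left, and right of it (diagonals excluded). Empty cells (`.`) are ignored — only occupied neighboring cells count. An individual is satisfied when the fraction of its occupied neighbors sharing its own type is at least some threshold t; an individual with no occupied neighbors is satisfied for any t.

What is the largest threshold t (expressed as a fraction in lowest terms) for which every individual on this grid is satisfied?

1/3

(0,0)+ 1/1
(0,1)+ 1/1
(0,3)+ — no occupied neighbors
(1,2)+ 1/1
(2,0)# 1/1
(2,1)# 1/3
(2,2)+ 2/3
(3,1)+ 1/2
(3,2)+ 3/3
(3,3)+ 1/1
The smallest same-type fraction is 1/3 at (2,1), which reduces to 1/3. Any threshold above that leaves this individual unsatisfied.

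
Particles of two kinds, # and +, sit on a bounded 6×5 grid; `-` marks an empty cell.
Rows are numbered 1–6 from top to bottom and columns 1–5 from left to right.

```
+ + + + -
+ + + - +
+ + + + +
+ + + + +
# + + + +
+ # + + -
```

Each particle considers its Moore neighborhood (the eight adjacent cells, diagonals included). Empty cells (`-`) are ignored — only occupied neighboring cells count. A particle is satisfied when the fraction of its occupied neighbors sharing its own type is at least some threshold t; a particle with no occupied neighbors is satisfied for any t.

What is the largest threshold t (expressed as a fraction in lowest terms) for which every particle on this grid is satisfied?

1/5

(1,1)+ 3/3
(1,2)+ 5/5
(1,3)+ 4/4
(1,4)+ 3/3
(2,1)+ 5/5
(2,2)+ 8/8
(2,3)+ 7/7
(2,5)+ 3/3
(3,1)+ 5/5
(3,2)+ 8/8
(3,3)+ 7/7
(3,4)+ 7/7
(3,5)+ 4/4
(4,1)+ 4/5
(4,2)+ 7/8
(4,3)+ 8/8
(4,4)+ 8/8
(4,5)+ 5/5
(5,1)# 1/5
(5,2)+ 6/8
(5,3)+ 7/8
(5,4)+ 7/7
(5,5)+ 4/4
(6,1)+ 1/3
(6,2)# 1/5
(6,3)+ 4/5
(6,4)+ 4/4
The smallest same-type fraction is 1/5 at (5,1), which reduces to 1/5. Any threshold above that leaves this particle unsatisfied.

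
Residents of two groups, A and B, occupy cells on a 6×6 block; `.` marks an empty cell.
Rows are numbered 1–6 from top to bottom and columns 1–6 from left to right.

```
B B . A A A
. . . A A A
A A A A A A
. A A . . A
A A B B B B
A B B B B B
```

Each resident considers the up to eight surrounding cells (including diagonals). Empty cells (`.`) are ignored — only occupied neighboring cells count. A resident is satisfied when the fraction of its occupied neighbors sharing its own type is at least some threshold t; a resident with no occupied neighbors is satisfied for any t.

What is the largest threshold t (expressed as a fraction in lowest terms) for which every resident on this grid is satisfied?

(1,1)B 1/1
(1,2)B 1/1
(1,4)A 3/3
(1,5)A 5/5
(1,6)A 3/3
(2,4)A 6/6
(2,5)A 8/8
(2,6)A 5/5
(3,1)A 2/2
(3,2)A 4/4
(3,3)A 5/5
(3,4)A 5/5
(3,5)A 6/6
(3,6)A 4/4
(4,2)A 6/7
(4,3)A 5/7
(4,6)A 2/4
(5,1)A 3/4
(5,2)A 4/7
(5,3)B 4/7
(5,4)B 5/6
(5,5)B 5/6
(5,6)B 3/4
(6,1)A 2/3
(6,2)B 2/5
(6,3)B 4/5
(6,4)B 5/5
(6,5)B 5/5
(6,6)B 3/3
The smallest same-type fraction is 2/5 at (6,2), which reduces to 2/5. Any threshold above that leaves this resident unsatisfied.

2/5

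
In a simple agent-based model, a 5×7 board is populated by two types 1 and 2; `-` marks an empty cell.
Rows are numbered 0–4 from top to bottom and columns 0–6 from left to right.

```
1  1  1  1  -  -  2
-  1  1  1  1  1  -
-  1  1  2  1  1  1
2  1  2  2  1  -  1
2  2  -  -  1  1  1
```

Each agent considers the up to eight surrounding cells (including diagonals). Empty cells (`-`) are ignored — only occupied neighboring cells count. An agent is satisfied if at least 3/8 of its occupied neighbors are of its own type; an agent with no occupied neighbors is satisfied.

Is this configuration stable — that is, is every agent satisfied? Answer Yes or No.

Row 0: (0,0)1 2/2 ✓ · (0,1)1 4/4 ✓ · (0,2)1 5/5 ✓ · (0,3)1 4/4 ✓ · (0,6)2 0/1 ✗
Row 1: (1,1)1 6/6 ✓ · (1,2)1 7/8 ✓ · (1,3)1 6/7 ✓ · (1,4)1 5/6 ✓ · (1,5)1 4/5 ✓
Row 2: (2,1)1 4/6 ✓ · (2,2)1 5/8 ✓ · (2,3)2 2/8 ✗ · (2,4)1 5/7 ✓ · (2,5)1 6/6 ✓ · (2,6)1 3/3 ✓
Row 3: (3,0)2 2/4 ✓ · (3,1)1 2/6 ✗ · (3,2)2 3/6 ✓ · (3,3)2 2/6 ✗ · (3,4)1 4/6 ✓ · (3,6)1 4/4 ✓
Row 4: (4,0)2 2/3 ✓ · (4,1)2 3/4 ✓ · (4,4)1 2/3 ✓ · (4,5)1 4/4 ✓ · (4,6)1 2/2 ✓
For instance (0,6) has only 0/1 same-type neighbors, below 3/8.

No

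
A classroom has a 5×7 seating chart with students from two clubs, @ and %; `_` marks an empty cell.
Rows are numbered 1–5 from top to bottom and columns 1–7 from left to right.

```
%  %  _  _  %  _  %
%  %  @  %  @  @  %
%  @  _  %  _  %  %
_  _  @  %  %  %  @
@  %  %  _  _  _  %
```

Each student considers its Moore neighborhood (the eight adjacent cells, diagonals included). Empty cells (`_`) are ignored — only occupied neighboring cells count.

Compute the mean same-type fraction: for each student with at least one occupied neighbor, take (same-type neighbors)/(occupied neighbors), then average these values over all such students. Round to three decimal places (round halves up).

0.514

Row 1: (1,1)% 3/3 · (1,2)% 3/4 · (1,5)% 1/3 · (1,7)% 1/2
Row 2: (2,1)% 4/5 · (2,2)% 4/6 · (2,3)@ 1/5 · (2,4)% 2/4 · (2,5)@ 1/5 · (2,6)@ 1/6 · (2,7)% 3/4
Row 3: (3,1)% 2/3 · (3,2)@ 2/5 · (3,4)% 3/6 · (3,6)% 4/7 · (3,7)% 3/5
Row 4: (4,3)@ 1/5 · (4,4)% 3/4 · (4,5)% 4/4 · (4,6)% 4/5 · (4,7)@ 0/4
Row 5: (5,1)@ 0/1 · (5,2)% 1/3 · (5,3)% 2/3 · (5,7)% 1/2
Sum over 25 students: 3/3 + 3/4 + 1/3 + 1/2 + 4/5 + 4/6 + 1/5 + 2/4 + 1/5 + 1/6 + 3/4 + 2/3 + 2/5 + 3/6 + 4/7 + 3/5 + 1/5 + 3/4 + 4/4 + 4/5 + 0/4 + 0/1 + 1/3 + 2/3 + 1/2 = 5399/420; mean = 5399/420 ÷ 25 = 5399/10500 = 0.514190… → 0.514.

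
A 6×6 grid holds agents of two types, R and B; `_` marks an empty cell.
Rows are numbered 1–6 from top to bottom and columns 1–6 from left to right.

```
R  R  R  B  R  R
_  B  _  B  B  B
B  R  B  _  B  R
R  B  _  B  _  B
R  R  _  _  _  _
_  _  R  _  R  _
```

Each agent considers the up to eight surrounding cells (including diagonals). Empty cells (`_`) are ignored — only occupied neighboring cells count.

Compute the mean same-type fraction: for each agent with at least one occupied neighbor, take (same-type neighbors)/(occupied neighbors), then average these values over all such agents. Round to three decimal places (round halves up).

0.527

(1,1)R 1/2
(1,2)R 2/3
(1,3)R 1/4
(1,4)B 2/4
(1,5)R 1/5
(1,6)R 1/3
(2,2)B 2/6
(2,4)B 4/6
(2,5)B 4/7
(2,6)B 2/5
(3,1)B 2/4
(3,2)R 1/5
(3,3)B 4/5
(3,5)B 5/6
(3,6)R 0/4
(4,1)R 3/5
(4,2)B 2/6
(4,4)B 2/2
(4,6)B 1/2
(5,1)R 2/3
(5,2)R 3/4
(6,3)R 1/1
(6,5)R — no occupied neighbors
Sum over 22 agents: 1/2 + 2/3 + 1/4 + 2/4 + 1/5 + 1/3 + 2/6 + 4/6 + 4/7 + 2/5 + 2/4 + 1/5 + 4/5 + 5/6 + 0/4 + 3/5 + 2/6 + 2/2 + 1/2 + 2/3 + 3/4 + 1/1 = 2437/210; mean = 2437/210 ÷ 22 = 2437/4620 = 0.527489… → 0.527.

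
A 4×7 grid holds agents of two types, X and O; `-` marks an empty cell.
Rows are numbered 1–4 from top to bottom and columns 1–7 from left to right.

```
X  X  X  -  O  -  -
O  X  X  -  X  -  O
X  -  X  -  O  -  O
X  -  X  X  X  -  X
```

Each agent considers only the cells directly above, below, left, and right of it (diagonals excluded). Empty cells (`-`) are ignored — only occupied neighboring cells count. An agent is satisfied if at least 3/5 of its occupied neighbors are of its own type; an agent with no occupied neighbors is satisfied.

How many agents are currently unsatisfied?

9

Row 1: (1,1)X 1/2 not · (1,2)X 3/3 satisfied · (1,3)X 2/2 satisfied · (1,5)O 0/1 not
Row 2: (2,1)O 0/3 not · (2,2)X 2/3 satisfied · (2,3)X 3/3 satisfied · (2,5)X 0/2 not · (2,7)O 1/1 satisfied
Row 3: (3,1)X 1/2 not · (3,3)X 2/2 satisfied · (3,5)O 0/2 not · (3,7)O 1/2 not
Row 4: (4,1)X 1/1 satisfied · (4,3)X 2/2 satisfied · (4,4)X 2/2 satisfied · (4,5)X 1/2 not · (4,7)X 0/1 not
Unsatisfied: (1,1), (1,5), (2,1), (2,5), (3,1), (3,5), (3,7), (4,5), (4,7) — 9 in total.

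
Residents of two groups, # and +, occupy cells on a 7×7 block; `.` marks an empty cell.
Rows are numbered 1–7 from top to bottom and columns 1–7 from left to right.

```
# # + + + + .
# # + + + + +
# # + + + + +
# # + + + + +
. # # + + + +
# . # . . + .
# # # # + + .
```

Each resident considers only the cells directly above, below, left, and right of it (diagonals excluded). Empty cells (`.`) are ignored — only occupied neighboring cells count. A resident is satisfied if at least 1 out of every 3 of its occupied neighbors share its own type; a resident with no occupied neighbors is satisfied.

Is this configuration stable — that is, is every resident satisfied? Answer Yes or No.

Yes

Row 1: (1,1)# 2/2 ✓ · (1,2)# 2/3 ✓ · (1,3)+ 2/3 ✓ · (1,4)+ 3/3 ✓ · (1,5)+ 3/3 ✓ · (1,6)+ 2/2 ✓
Row 2: (2,1)# 3/3 ✓ · (2,2)# 3/4 ✓ · (2,3)+ 3/4 ✓ · (2,4)+ 4/4 ✓ · (2,5)+ 4/4 ✓ · (2,6)+ 4/4 ✓ · (2,7)+ 2/2 ✓
Row 3: (3,1)# 3/3 ✓ · (3,2)# 3/4 ✓ · (3,3)+ 3/4 ✓ · (3,4)+ 4/4 ✓ · (3,5)+ 4/4 ✓ · (3,6)+ 4/4 ✓ · (3,7)+ 3/3 ✓
Row 4: (4,1)# 2/2 ✓ · (4,2)# 3/4 ✓ · (4,3)+ 2/4 ✓ · (4,4)+ 4/4 ✓ · (4,5)+ 4/4 ✓ · (4,6)+ 4/4 ✓ · (4,7)+ 3/3 ✓
Row 5: (5,2)# 2/2 ✓ · (5,3)# 2/4 ✓ · (5,4)+ 2/3 ✓ · (5,5)+ 3/3 ✓ · (5,6)+ 4/4 ✓ · (5,7)+ 2/2 ✓
Row 6: (6,1)# 1/1 ✓ · (6,3)# 2/2 ✓ · (6,6)+ 2/2 ✓
Row 7: (7,1)# 2/2 ✓ · (7,2)# 2/2 ✓ · (7,3)# 3/3 ✓ · (7,4)# 1/2 ✓ · (7,5)+ 1/2 ✓ · (7,6)+ 2/2 ✓
All meet the threshold, so the configuration is stable.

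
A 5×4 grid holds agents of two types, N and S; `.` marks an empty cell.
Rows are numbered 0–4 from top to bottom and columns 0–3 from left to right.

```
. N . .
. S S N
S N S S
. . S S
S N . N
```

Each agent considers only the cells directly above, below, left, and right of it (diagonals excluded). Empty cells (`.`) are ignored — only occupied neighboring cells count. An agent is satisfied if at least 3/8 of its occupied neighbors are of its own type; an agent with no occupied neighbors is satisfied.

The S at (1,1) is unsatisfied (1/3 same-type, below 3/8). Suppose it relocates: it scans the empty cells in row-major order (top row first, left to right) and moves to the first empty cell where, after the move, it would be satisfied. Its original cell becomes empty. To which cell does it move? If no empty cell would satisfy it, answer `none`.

Vacating (1,1). Empty cells in order:
  (0,0): 0/1 same-type → still unsatisfied.
  (0,2): 1/2 same-type → satisfied — stop here.

(0,2)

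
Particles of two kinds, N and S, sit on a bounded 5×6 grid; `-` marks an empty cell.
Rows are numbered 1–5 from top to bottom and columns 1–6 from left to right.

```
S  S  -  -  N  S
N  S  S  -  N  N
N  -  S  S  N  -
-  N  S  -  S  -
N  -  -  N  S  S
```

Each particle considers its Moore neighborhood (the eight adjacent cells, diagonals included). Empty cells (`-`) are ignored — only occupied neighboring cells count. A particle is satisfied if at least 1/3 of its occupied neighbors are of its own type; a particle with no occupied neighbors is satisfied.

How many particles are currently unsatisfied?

Row 1: (1,1)S 2/3 ok · (1,2)S 3/4 ok · (1,5)N 2/3 ok · (1,6)S 0/3 unhappy
Row 2: (2,1)N 1/4 unhappy · (2,2)S 4/6 ok · (2,3)S 4/4 ok · (2,5)N 3/5 ok · (2,6)N 3/4 ok
Row 3: (3,1)N 2/3 ok · (3,3)S 4/5 ok · (3,4)S 4/6 ok · (3,5)N 2/4 ok
Row 4: (4,2)N 2/4 ok · (4,3)S 2/4 ok · (4,5)S 3/5 ok
Row 5: (5,1)N 1/1 ok · (5,4)N 0/3 unhappy · (5,5)S 2/3 ok · (5,6)S 2/2 ok
Unsatisfied: (1,6), (2,1), (5,4) — 3 in total.

3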